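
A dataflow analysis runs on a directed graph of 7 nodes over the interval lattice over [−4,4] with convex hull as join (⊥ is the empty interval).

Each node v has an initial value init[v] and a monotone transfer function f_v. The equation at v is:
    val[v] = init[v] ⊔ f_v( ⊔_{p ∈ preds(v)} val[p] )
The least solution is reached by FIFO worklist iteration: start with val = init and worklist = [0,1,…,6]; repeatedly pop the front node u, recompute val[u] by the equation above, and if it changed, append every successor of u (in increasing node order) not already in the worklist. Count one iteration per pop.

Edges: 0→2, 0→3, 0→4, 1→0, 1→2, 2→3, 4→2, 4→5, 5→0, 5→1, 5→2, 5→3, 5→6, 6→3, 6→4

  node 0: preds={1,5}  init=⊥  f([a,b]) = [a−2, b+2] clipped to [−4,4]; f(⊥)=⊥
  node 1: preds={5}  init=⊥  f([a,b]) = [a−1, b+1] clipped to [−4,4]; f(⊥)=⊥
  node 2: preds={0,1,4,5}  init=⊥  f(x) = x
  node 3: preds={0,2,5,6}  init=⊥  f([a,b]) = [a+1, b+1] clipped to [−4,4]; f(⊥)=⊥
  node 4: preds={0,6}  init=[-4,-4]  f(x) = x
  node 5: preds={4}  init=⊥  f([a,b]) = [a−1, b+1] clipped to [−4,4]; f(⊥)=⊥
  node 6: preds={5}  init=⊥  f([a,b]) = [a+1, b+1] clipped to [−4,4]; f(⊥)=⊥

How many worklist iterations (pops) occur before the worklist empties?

Iteration log — 43 steps:
  step 1. node 0  ⊔preds=⊥  new=⊥  stable
  step 2. node 1  ⊔preds=⊥  new=⊥  stable
  step 3. node 2  ⊔preds=[-4,-4]  new=[-4,-4]  old=⊥  +wl: 
  step 4. node 3  ⊔preds=[-4,-4]  new=[-3,-3]  old=⊥  +wl: 
  step 5. node 4  ⊔preds=⊥  new=[-4,-4]  stable
  step 6. node 5  ⊔preds=[-4,-4]  new=[-4,-3]  old=⊥  +wl: 0,1,2,3
  step 7. node 6  ⊔preds=[-4,-3]  new=[-3,-2]  old=⊥  +wl: 4
  step 8. node 0  ⊔preds=[-4,-3]  new=[-4,-1]  old=⊥  +wl: 
  step 9. node 1  ⊔preds=[-4,-3]  new=[-4,-2]  old=⊥  +wl: 0
  step 10. node 2  ⊔preds=[-4,-1]  new=[-4,-1]  old=[-4,-4]  +wl: 
  step 11. node 3  ⊔preds=[-4,-1]  new=[-3,0]  old=[-3,-3]  +wl: 
  step 12. node 4  ⊔preds=[-4,-1]  new=[-4,-1]  old=[-4,-4]  +wl: 2,5
  step 13. node 0  ⊔preds=[-4,-2]  new=[-4,0]  old=[-4,-1]  +wl: 3,4
  step 14. node 2  ⊔preds=[-4,0]  new=[-4,0]  old=[-4,-1]  +wl: 
  step 15. node 5  ⊔preds=[-4,-1]  new=[-4,0]  old=[-4,-3]  +wl: 0,1,2,6
  step 16. node 3  ⊔preds=[-4,0]  new=[-3,1]  old=[-3,0]  +wl: 
  step 17. node 4  ⊔preds=[-4,0]  new=[-4,0]  old=[-4,-1]  +wl: 5
  step 18. node 0  ⊔preds=[-4,0]  new=[-4,2]  old=[-4,0]  +wl: 3,4
  step 19. node 1  ⊔preds=[-4,0]  new=[-4,1]  old=[-4,-2]  +wl: 0
  step 20. node 2  ⊔preds=[-4,2]  new=[-4,2]  old=[-4,0]  +wl: 
  step 21. node 6  ⊔preds=[-4,0]  new=[-3,1]  old=[-3,-2]  +wl: 
  step 22. node 5  ⊔preds=[-4,0]  new=[-4,1]  old=[-4,0]  +wl: 1,2,6
  step 23. node 3  ⊔preds=[-4,2]  new=[-3,3]  old=[-3,1]  +wl: 
  step 24. node 4  ⊔preds=[-4,2]  new=[-4,2]  old=[-4,0]  +wl: 5
  step 25. node 0  ⊔preds=[-4,1]  new=[-4,3]  old=[-4,2]  +wl: 3,4
  step 26. node 1  ⊔preds=[-4,1]  new=[-4,2]  old=[-4,1]  +wl: 0
  step 27. node 2  ⊔preds=[-4,3]  new=[-4,3]  old=[-4,2]  +wl: 
  step 28. node 6  ⊔preds=[-4,1]  new=[-3,2]  old=[-3,1]  +wl: 
  step 29. node 5  ⊔preds=[-4,2]  new=[-4,3]  old=[-4,1]  +wl: 1,2,6
  step 30. node 3  ⊔preds=[-4,3]  new=[-3,4]  old=[-3,3]  +wl: 
  step 31. node 4  ⊔preds=[-4,3]  new=[-4,3]  old=[-4,2]  +wl: 5
  step 32. node 0  ⊔preds=[-4,3]  new=[-4,4]  old=[-4,3]  +wl: 3,4
  step 33. node 1  ⊔preds=[-4,3]  new=[-4,4]  old=[-4,2]  +wl: 0
  step 34. node 2  ⊔preds=[-4,4]  new=[-4,4]  old=[-4,3]  +wl: 
  step 35. node 6  ⊔preds=[-4,3]  new=[-3,4]  old=[-3,2]  +wl: 
  step 36. node 5  ⊔preds=[-4,3]  new=[-4,4]  old=[-4,3]  +wl: 1,2,6
  step 37. node 3  ⊔preds=[-4,4]  new=[-3,4]  stable
  step 38. node 4  ⊔preds=[-4,4]  new=[-4,4]  old=[-4,3]  +wl: 5
  step 39. node 0  ⊔preds=[-4,4]  new=[-4,4]  stable
  step 40. node 1  ⊔preds=[-4,4]  new=[-4,4]  stable
  step 41. node 2  ⊔preds=[-4,4]  new=[-4,4]  stable
  step 42. node 6  ⊔preds=[-4,4]  new=[-3,4]  stable
  step 43. node 5  ⊔preds=[-4,4]  new=[-4,4]  stable

Least fixpoint reached:
  node 0: [-4,4]
  node 1: [-4,4]
  node 2: [-4,4]
  node 3: [-3,4]
  node 4: [-4,4]
  node 5: [-4,4]
  node 6: [-3,4]

43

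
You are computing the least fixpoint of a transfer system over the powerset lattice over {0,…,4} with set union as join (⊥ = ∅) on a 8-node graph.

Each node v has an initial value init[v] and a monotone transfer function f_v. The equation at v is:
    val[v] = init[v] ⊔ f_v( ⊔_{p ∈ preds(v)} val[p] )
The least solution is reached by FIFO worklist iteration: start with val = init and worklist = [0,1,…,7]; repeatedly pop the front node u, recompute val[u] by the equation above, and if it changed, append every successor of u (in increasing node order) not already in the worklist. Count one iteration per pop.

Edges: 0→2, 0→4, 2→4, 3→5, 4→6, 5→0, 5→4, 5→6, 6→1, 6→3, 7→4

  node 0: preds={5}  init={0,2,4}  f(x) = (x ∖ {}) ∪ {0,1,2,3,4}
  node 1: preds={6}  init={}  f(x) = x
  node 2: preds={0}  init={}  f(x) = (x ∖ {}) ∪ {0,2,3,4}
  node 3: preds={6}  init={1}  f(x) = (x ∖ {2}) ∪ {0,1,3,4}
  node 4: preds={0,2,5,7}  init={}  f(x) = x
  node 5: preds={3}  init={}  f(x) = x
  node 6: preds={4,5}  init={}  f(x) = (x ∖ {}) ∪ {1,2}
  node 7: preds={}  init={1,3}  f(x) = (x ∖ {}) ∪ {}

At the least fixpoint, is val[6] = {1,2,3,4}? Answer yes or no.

Trace (12 dequeues):
  [1] u=0 | in {} | out {0,1,2,3,4} | prev {0,2,4} | push {}
  [2] u=1 | in {} | out {} | ==
  [3] u=2 | in {0,1,2,3,4} | out {0,1,2,3,4} | prev {} | push {}
  [4] u=3 | in {} | out {0,1,3,4} | prev {1} | push {}
  [5] u=4 | in {0,1,2,3,4} | out {0,1,2,3,4} | prev {} | push {}
  [6] u=5 | in {0,1,3,4} | out {0,1,3,4} | prev {} | push {0,4}
  [7] u=6 | in {0,1,2,3,4} | out {0,1,2,3,4} | prev {} | push {1,3}
  [8] u=7 | in {} | out {1,3} | ==
  [9] u=0 | in {0,1,3,4} | out {0,1,2,3,4} | ==
  [10] u=4 | in {0,1,2,3,4} | out {0,1,2,3,4} | ==
  [11] u=1 | in {0,1,2,3,4} | out {0,1,2,3,4} | prev {} | push {}
  [12] u=3 | in {0,1,2,3,4} | out {0,1,3,4} | ==

Converged values:
  [0] {0,1,2,3,4}
  [1] {0,1,2,3,4}
  [2] {0,1,2,3,4}
  [3] {0,1,3,4}
  [4] {0,1,2,3,4}
  [5] {0,1,3,4}
  [6] {0,1,2,3,4}
  [7] {1,3}

no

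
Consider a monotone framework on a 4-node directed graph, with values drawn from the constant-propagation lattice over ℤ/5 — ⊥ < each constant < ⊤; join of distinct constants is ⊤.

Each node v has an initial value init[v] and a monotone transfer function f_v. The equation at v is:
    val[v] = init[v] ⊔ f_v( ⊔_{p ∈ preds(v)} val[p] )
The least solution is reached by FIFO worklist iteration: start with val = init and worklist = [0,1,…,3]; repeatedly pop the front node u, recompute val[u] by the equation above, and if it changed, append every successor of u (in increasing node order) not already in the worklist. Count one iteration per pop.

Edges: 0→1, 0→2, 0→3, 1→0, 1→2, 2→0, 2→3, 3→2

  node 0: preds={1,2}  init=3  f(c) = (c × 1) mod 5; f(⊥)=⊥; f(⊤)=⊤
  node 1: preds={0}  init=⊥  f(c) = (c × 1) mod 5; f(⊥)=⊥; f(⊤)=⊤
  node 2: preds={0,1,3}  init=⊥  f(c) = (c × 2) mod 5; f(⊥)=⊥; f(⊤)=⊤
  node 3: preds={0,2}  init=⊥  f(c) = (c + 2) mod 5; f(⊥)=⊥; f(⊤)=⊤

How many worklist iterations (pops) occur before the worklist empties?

10

Iteration log — 10 steps:
  step 1. node 0  ⊔preds=⊥  new=3  stable
  step 2. node 1  ⊔preds=3  new=3  old=⊥  +wl: 0
  step 3. node 2  ⊔preds=3  new=1  old=⊥  +wl: 
  step 4. node 3  ⊔preds=⊤  new=⊤  old=⊥  +wl: 2
  step 5. node 0  ⊔preds=⊤  new=⊤  old=3  +wl: 1,3
  step 6. node 2  ⊔preds=⊤  new=⊤  old=1  +wl: 0
  step 7. node 1  ⊔preds=⊤  new=⊤  old=3  +wl: 2
  step 8. node 3  ⊔preds=⊤  new=⊤  stable
  step 9. node 0  ⊔preds=⊤  new=⊤  stable
  step 10. node 2  ⊔preds=⊤  new=⊤  stable

Least fixpoint reached:
  node 0: ⊤
  node 1: ⊤
  node 2: ⊤
  node 3: ⊤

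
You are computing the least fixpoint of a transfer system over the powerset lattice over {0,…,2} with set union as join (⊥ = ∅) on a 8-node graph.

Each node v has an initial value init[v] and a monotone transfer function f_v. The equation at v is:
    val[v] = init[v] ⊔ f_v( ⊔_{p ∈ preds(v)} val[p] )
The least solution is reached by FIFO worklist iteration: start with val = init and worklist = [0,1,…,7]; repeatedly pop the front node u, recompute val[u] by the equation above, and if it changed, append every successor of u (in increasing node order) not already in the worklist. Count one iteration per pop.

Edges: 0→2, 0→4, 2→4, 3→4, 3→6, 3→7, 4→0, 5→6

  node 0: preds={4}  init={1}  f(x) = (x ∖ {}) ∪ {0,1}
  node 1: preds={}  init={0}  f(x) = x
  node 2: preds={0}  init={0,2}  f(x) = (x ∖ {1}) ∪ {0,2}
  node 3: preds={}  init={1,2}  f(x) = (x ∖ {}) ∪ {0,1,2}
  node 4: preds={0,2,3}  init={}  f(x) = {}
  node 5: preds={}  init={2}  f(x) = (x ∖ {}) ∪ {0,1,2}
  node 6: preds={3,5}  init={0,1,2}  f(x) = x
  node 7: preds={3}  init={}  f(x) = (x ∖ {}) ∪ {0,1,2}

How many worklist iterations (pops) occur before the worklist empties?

8

Trace (8 dequeues):
  [1] u=0 | in {} | out {0,1} | prev {1} | push {}
  [2] u=1 | in {} | out {0} | ==
  [3] u=2 | in {0,1} | out {0,2} | ==
  [4] u=3 | in {} | out {0,1,2} | prev {1,2} | push {}
  [5] u=4 | in {0,1,2} | out {} | ==
  [6] u=5 | in {} | out {0,1,2} | prev {2} | push {}
  [7] u=6 | in {0,1,2} | out {0,1,2} | ==
  [8] u=7 | in {0,1,2} | out {0,1,2} | prev {} | push {}

Converged values:
  [0] {0,1}
  [1] {0}
  [2] {0,2}
  [3] {0,1,2}
  [4] {}
  [5] {0,1,2}
  [6] {0,1,2}
  [7] {0,1,2}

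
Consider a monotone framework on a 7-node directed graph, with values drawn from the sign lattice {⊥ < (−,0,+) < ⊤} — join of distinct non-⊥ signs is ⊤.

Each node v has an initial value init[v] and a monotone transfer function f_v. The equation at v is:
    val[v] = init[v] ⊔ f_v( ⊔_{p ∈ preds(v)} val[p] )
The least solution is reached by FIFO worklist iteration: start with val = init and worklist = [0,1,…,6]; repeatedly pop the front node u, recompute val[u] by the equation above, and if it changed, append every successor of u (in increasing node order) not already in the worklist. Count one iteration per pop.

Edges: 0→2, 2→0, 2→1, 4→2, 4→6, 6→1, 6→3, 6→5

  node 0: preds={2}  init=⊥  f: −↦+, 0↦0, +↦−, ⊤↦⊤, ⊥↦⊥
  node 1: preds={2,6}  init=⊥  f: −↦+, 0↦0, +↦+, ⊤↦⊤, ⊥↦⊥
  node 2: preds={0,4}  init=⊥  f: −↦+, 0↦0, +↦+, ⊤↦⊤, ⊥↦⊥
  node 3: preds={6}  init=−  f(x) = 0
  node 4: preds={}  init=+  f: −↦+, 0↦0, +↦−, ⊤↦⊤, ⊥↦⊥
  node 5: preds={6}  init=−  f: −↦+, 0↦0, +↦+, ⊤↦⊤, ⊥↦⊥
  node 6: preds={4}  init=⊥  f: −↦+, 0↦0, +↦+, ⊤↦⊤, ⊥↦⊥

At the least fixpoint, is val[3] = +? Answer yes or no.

Iteration log — 15 steps:
  step 1. node 0  ⊔preds=⊥  new=⊥  stable
  step 2. node 1  ⊔preds=⊥  new=⊥  stable
  step 3. node 2  ⊔preds=+  new=+  old=⊥  +wl: 0,1
  step 4. node 3  ⊔preds=⊥  new=⊤  old=−  +wl: 
  step 5. node 4  ⊔preds=⊥  new=+  stable
  step 6. node 5  ⊔preds=⊥  new=−  stable
  step 7. node 6  ⊔preds=+  new=+  old=⊥  +wl: 3,5
  step 8. node 0  ⊔preds=+  new=−  old=⊥  +wl: 2
  step 9. node 1  ⊔preds=+  new=+  old=⊥  +wl: 
  step 10. node 3  ⊔preds=+  new=⊤  stable
  step 11. node 5  ⊔preds=+  new=⊤  old=−  +wl: 
  step 12. node 2  ⊔preds=⊤  new=⊤  old=+  +wl: 0,1
  step 13. node 0  ⊔preds=⊤  new=⊤  old=−  +wl: 2
  step 14. node 1  ⊔preds=⊤  new=⊤  old=+  +wl: 
  step 15. node 2  ⊔preds=⊤  new=⊤  stable

Least fixpoint reached:
  node 0: ⊤
  node 1: ⊤
  node 2: ⊤
  node 3: ⊤
  node 4: +
  node 5: ⊤
  node 6: +

no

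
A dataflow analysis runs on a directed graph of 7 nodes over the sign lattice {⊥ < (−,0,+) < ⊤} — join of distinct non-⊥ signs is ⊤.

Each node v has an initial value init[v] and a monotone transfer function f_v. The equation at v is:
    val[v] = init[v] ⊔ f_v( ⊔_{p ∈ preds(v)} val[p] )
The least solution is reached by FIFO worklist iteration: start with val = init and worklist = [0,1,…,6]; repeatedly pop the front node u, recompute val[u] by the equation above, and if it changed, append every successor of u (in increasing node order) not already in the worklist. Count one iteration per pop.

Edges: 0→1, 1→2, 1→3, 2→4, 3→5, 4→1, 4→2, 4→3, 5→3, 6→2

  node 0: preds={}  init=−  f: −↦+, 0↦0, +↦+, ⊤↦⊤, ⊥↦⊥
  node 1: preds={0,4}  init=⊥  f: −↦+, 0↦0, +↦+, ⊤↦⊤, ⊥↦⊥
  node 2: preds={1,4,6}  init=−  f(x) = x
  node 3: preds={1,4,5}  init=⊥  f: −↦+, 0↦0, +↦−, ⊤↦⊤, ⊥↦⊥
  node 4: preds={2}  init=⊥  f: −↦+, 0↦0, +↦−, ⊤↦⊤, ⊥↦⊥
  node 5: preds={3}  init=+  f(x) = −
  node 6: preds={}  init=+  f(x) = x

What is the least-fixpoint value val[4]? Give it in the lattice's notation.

⊤

Worklist (11 pops):
  #1 pop 0: in=⊥ → − (no change)
  #2 pop 1: in=− → + (was ⊥); enqueue []
  #3 pop 2: in=+ → ⊤ (was −); enqueue []
  #4 pop 3: in=+ → − (was ⊥); enqueue []
  #5 pop 4: in=⊤ → ⊤ (was ⊥); enqueue [1,2,3]
  #6 pop 5: in=− → ⊤ (was +); enqueue []
  #7 pop 6: in=⊥ → + (no change)
  #8 pop 1: in=⊤ → ⊤ (was +); enqueue []
  #9 pop 2: in=⊤ → ⊤ (no change)
  #10 pop 3: in=⊤ → ⊤ (was −); enqueue [5]
  #11 pop 5: in=⊤ → ⊤ (no change)

Fixpoint:
  val[0] = −
  val[1] = ⊤
  val[2] = ⊤
  val[3] = ⊤
  val[4] = ⊤
  val[5] = ⊤
  val[6] = +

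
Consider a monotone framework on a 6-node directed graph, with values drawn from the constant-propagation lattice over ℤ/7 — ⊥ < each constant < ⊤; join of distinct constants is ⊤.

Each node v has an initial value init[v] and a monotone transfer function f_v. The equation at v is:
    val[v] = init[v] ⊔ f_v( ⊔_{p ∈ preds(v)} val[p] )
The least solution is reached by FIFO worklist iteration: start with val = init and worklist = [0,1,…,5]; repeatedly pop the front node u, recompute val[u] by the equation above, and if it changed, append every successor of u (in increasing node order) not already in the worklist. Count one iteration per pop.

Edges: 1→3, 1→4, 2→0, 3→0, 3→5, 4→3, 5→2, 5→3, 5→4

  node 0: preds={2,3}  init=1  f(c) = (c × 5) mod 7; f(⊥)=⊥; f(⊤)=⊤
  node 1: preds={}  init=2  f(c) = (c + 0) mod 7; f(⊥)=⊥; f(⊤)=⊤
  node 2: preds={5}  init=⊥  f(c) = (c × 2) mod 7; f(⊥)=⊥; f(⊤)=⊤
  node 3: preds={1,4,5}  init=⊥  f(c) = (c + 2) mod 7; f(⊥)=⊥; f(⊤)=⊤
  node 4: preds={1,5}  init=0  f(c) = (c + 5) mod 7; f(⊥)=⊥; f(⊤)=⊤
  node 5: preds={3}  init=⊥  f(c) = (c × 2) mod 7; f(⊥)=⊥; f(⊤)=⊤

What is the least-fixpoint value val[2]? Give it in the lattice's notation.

Worklist (12 pops):
  #1 pop 0: in=⊥ → 1 (no change)
  #2 pop 1: in=⊥ → 2 (no change)
  #3 pop 2: in=⊥ → ⊥ (no change)
  #4 pop 3: in=⊤ → ⊤ (was ⊥); enqueue [0]
  #5 pop 4: in=2 → 0 (no change)
  #6 pop 5: in=⊤ → ⊤ (was ⊥); enqueue [2,3,4]
  #7 pop 0: in=⊤ → ⊤ (was 1); enqueue []
  #8 pop 2: in=⊤ → ⊤ (was ⊥); enqueue [0]
  #9 pop 3: in=⊤ → ⊤ (no change)
  #10 pop 4: in=⊤ → ⊤ (was 0); enqueue [3]
  #11 pop 0: in=⊤ → ⊤ (no change)
  #12 pop 3: in=⊤ → ⊤ (no change)

Fixpoint:
  val[0] = ⊤
  val[1] = 2
  val[2] = ⊤
  val[3] = ⊤
  val[4] = ⊤
  val[5] = ⊤

⊤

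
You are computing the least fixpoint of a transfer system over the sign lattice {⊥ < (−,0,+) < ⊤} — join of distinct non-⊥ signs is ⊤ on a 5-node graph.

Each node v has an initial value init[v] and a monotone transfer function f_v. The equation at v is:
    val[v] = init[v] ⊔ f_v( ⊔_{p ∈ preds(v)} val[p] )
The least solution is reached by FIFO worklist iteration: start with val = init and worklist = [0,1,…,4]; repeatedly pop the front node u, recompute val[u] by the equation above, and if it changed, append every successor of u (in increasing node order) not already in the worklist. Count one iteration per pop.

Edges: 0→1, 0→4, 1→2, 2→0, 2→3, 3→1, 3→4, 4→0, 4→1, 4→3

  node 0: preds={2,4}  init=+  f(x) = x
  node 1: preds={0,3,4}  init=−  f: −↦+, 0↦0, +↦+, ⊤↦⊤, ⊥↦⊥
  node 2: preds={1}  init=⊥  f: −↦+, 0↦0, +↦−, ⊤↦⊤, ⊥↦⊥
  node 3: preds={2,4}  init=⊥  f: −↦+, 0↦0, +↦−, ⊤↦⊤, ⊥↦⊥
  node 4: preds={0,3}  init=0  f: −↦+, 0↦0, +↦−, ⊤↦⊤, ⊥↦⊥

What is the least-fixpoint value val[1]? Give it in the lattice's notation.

Iteration log — 8 steps:
  step 1. node 0  ⊔preds=0  new=⊤  old=+  +wl: 
  step 2. node 1  ⊔preds=⊤  new=⊤  old=−  +wl: 
  step 3. node 2  ⊔preds=⊤  new=⊤  old=⊥  +wl: 0
  step 4. node 3  ⊔preds=⊤  new=⊤  old=⊥  +wl: 1
  step 5. node 4  ⊔preds=⊤  new=⊤  old=0  +wl: 3
  step 6. node 0  ⊔preds=⊤  new=⊤  stable
  step 7. node 1  ⊔preds=⊤  new=⊤  stable
  step 8. node 3  ⊔preds=⊤  new=⊤  stable

Least fixpoint reached:
  node 0: ⊤
  node 1: ⊤
  node 2: ⊤
  node 3: ⊤
  node 4: ⊤

⊤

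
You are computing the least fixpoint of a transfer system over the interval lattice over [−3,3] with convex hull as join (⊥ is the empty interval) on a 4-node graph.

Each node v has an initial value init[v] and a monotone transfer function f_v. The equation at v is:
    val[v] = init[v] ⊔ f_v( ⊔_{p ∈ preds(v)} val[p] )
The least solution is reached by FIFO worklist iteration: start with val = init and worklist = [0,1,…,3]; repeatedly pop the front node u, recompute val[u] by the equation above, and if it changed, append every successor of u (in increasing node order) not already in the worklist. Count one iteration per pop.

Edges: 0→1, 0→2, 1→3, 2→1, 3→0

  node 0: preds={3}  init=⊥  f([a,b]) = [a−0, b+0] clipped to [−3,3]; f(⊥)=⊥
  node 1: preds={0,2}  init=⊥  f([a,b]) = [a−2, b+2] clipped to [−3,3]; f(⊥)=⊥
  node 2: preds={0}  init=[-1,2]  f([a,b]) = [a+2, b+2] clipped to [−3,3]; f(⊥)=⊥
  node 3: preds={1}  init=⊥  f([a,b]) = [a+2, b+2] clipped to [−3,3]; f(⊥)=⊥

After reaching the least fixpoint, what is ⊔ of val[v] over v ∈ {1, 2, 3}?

[-3,3]

Trace (8 dequeues):
  [1] u=0 | in ⊥ | out ⊥ | ==
  [2] u=1 | in [-1,2] | out [-3,3] | prev ⊥ | push {}
  [3] u=2 | in ⊥ | out [-1,2] | ==
  [4] u=3 | in [-3,3] | out [-1,3] | prev ⊥ | push {0}
  [5] u=0 | in [-1,3] | out [-1,3] | prev ⊥ | push {1,2}
  [6] u=1 | in [-1,3] | out [-3,3] | ==
  [7] u=2 | in [-1,3] | out [-1,3] | prev [-1,2] | push {1}
  [8] u=1 | in [-1,3] | out [-3,3] | ==

Converged values:
  [0] [-1,3]
  [1] [-3,3]
  [2] [-1,3]
  [3] [-1,3]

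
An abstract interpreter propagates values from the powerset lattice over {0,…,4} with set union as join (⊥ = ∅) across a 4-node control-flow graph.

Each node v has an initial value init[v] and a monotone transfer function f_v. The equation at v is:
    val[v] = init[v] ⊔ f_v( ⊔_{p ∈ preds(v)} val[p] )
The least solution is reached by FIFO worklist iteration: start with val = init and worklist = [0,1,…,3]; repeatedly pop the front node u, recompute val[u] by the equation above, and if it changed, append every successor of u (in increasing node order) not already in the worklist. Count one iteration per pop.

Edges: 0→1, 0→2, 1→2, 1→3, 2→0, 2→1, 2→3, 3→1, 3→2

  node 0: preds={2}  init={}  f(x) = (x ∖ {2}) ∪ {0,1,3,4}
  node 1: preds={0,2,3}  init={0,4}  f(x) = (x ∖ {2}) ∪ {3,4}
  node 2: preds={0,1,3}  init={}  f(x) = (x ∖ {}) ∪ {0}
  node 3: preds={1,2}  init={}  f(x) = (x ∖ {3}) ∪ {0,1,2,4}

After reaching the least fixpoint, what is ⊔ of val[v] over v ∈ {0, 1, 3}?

{0,1,2,3,4}

Worklist (10 pops):
  #1 pop 0: in={} → {0,1,3,4} (was {}); enqueue []
  #2 pop 1: in={0,1,3,4} → {0,1,3,4} (was {0,4}); enqueue []
  #3 pop 2: in={0,1,3,4} → {0,1,3,4} (was {}); enqueue [0,1]
  #4 pop 3: in={0,1,3,4} → {0,1,2,4} (was {}); enqueue [2]
  #5 pop 0: in={0,1,3,4} → {0,1,3,4} (no change)
  #6 pop 1: in={0,1,2,3,4} → {0,1,3,4} (no change)
  #7 pop 2: in={0,1,2,3,4} → {0,1,2,3,4} (was {0,1,3,4}); enqueue [0,1,3]
  #8 pop 0: in={0,1,2,3,4} → {0,1,3,4} (no change)
  #9 pop 1: in={0,1,2,3,4} → {0,1,3,4} (no change)
  #10 pop 3: in={0,1,2,3,4} → {0,1,2,4} (no change)

Fixpoint:
  val[0] = {0,1,3,4}
  val[1] = {0,1,3,4}
  val[2] = {0,1,2,3,4}
  val[3] = {0,1,2,4}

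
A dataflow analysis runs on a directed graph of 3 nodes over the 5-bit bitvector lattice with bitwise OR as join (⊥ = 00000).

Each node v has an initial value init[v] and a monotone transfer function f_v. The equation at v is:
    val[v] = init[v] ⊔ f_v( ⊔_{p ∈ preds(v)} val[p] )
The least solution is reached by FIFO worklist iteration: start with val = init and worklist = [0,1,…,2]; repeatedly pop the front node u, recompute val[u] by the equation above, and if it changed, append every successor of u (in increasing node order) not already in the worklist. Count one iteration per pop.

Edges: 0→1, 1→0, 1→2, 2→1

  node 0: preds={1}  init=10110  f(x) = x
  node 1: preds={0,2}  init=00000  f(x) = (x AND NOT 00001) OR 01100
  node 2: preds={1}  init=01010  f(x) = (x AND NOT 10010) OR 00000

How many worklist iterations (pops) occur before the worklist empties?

5

Iteration log — 5 steps:
  step 1. node 0  ⊔preds=00000  new=10110  stable
  step 2. node 1  ⊔preds=11110  new=11110  old=00000  +wl: 0
  step 3. node 2  ⊔preds=11110  new=01110  old=01010  +wl: 1
  step 4. node 0  ⊔preds=11110  new=11110  old=10110  +wl: 
  step 5. node 1  ⊔preds=11110  new=11110  stable

Least fixpoint reached:
  node 0: 11110
  node 1: 11110
  node 2: 01110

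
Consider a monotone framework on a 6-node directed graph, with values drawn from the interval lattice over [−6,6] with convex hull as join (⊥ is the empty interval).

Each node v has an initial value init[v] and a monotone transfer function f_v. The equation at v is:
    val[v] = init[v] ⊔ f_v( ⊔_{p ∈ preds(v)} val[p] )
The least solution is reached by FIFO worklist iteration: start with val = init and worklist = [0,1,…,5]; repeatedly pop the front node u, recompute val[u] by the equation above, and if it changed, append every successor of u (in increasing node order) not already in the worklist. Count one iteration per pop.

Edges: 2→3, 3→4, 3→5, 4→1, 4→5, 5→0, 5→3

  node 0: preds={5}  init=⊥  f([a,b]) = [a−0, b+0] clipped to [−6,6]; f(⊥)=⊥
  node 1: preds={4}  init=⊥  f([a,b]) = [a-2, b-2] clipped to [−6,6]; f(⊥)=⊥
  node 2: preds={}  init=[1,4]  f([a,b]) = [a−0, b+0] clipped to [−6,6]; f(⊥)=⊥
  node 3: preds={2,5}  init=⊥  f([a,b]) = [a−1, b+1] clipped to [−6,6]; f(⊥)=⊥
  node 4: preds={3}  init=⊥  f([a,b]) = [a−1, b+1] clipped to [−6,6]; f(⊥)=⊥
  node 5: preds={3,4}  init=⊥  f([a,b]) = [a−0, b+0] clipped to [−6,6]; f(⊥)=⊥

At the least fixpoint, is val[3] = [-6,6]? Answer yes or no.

Worklist (24 pops):
  #1 pop 0: in=⊥ → ⊥ (no change)
  #2 pop 1: in=⊥ → ⊥ (no change)
  #3 pop 2: in=⊥ → [1,4] (no change)
  #4 pop 3: in=[1,4] → [0,5] (was ⊥); enqueue []
  #5 pop 4: in=[0,5] → [-1,6] (was ⊥); enqueue [1]
  #6 pop 5: in=[-1,6] → [-1,6] (was ⊥); enqueue [0,3]
  #7 pop 1: in=[-1,6] → [-3,4] (was ⊥); enqueue []
  #8 pop 0: in=[-1,6] → [-1,6] (was ⊥); enqueue []
  #9 pop 3: in=[-1,6] → [-2,6] (was [0,5]); enqueue [4,5]
  #10 pop 4: in=[-2,6] → [-3,6] (was [-1,6]); enqueue [1]
  #11 pop 5: in=[-3,6] → [-3,6] (was [-1,6]); enqueue [0,3]
  #12 pop 1: in=[-3,6] → [-5,4] (was [-3,4]); enqueue []
  #13 pop 0: in=[-3,6] → [-3,6] (was [-1,6]); enqueue []
  #14 pop 3: in=[-3,6] → [-4,6] (was [-2,6]); enqueue [4,5]
  #15 pop 4: in=[-4,6] → [-5,6] (was [-3,6]); enqueue [1]
  #16 pop 5: in=[-5,6] → [-5,6] (was [-3,6]); enqueue [0,3]
  #17 pop 1: in=[-5,6] → [-6,4] (was [-5,4]); enqueue []
  #18 pop 0: in=[-5,6] → [-5,6] (was [-3,6]); enqueue []
  #19 pop 3: in=[-5,6] → [-6,6] (was [-4,6]); enqueue [4,5]
  #20 pop 4: in=[-6,6] → [-6,6] (was [-5,6]); enqueue [1]
  #21 pop 5: in=[-6,6] → [-6,6] (was [-5,6]); enqueue [0,3]
  #22 pop 1: in=[-6,6] → [-6,4] (no change)
  #23 pop 0: in=[-6,6] → [-6,6] (was [-5,6]); enqueue []
  #24 pop 3: in=[-6,6] → [-6,6] (no change)

Fixpoint:
  val[0] = [-6,6]
  val[1] = [-6,4]
  val[2] = [1,4]
  val[3] = [-6,6]
  val[4] = [-6,6]
  val[5] = [-6,6]

yes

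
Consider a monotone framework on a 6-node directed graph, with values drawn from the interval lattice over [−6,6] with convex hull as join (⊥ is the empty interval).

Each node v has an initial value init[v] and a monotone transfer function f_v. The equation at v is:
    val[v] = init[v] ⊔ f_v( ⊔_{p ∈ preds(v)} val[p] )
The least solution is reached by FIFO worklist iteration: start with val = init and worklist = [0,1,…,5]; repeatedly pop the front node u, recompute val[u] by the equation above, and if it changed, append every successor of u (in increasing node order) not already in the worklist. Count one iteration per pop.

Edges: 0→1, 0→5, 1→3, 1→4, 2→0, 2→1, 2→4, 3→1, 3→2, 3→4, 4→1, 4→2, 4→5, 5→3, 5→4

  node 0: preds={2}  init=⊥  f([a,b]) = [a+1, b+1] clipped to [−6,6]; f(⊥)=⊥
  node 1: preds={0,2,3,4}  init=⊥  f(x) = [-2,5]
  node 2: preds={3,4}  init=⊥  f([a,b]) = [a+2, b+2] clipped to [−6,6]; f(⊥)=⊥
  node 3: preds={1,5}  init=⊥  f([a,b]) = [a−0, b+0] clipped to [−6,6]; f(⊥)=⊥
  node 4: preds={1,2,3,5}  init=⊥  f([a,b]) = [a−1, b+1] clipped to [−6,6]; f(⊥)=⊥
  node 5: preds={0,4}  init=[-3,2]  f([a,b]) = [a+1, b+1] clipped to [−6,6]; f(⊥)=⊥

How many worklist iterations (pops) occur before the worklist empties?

Iteration log — 14 steps:
  step 1. node 0  ⊔preds=⊥  new=⊥  stable
  step 2. node 1  ⊔preds=⊥  new=[-2,5]  old=⊥  +wl: 
  step 3. node 2  ⊔preds=⊥  new=⊥  stable
  step 4. node 3  ⊔preds=[-3,5]  new=[-3,5]  old=⊥  +wl: 1,2
  step 5. node 4  ⊔preds=[-3,5]  new=[-4,6]  old=⊥  +wl: 
  step 6. node 5  ⊔preds=[-4,6]  new=[-3,6]  old=[-3,2]  +wl: 3,4
  step 7. node 1  ⊔preds=[-4,6]  new=[-2,5]  stable
  step 8. node 2  ⊔preds=[-4,6]  new=[-2,6]  old=⊥  +wl: 0,1
  step 9. node 3  ⊔preds=[-3,6]  new=[-3,6]  old=[-3,5]  +wl: 2
  step 10. node 4  ⊔preds=[-3,6]  new=[-4,6]  stable
  step 11. node 0  ⊔preds=[-2,6]  new=[-1,6]  old=⊥  +wl: 5
  step 12. node 1  ⊔preds=[-4,6]  new=[-2,5]  stable
  step 13. node 2  ⊔preds=[-4,6]  new=[-2,6]  stable
  step 14. node 5  ⊔preds=[-4,6]  new=[-3,6]  stable

Least fixpoint reached:
  node 0: [-1,6]
  node 1: [-2,5]
  node 2: [-2,6]
  node 3: [-3,6]
  node 4: [-4,6]
  node 5: [-3,6]

14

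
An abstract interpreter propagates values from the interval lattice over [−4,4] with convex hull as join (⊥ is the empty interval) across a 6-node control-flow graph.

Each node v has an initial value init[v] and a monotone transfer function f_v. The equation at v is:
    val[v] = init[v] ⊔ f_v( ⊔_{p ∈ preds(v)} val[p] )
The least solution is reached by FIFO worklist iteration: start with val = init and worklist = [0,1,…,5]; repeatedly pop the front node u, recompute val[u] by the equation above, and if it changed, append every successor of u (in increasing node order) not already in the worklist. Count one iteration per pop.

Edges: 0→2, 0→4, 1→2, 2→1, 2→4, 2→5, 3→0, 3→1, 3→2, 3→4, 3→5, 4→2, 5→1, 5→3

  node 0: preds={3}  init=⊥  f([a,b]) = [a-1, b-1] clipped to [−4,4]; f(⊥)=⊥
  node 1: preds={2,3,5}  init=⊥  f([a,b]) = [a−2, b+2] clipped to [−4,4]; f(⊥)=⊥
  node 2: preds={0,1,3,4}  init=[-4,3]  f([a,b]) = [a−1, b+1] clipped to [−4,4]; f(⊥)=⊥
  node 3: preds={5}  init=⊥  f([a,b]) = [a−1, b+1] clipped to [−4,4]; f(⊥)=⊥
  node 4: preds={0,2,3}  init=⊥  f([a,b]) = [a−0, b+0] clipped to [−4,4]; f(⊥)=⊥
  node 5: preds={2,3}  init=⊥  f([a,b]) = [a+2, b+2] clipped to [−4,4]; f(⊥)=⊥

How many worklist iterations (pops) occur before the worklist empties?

Trace (14 dequeues):
  [1] u=0 | in ⊥ | out ⊥ | ==
  [2] u=1 | in [-4,3] | out [-4,4] | prev ⊥ | push {}
  [3] u=2 | in [-4,4] | out [-4,4] | prev [-4,3] | push {1}
  [4] u=3 | in ⊥ | out ⊥ | ==
  [5] u=4 | in [-4,4] | out [-4,4] | prev ⊥ | push {2}
  [6] u=5 | in [-4,4] | out [-2,4] | prev ⊥ | push {3}
  [7] u=1 | in [-4,4] | out [-4,4] | ==
  [8] u=2 | in [-4,4] | out [-4,4] | ==
  [9] u=3 | in [-2,4] | out [-3,4] | prev ⊥ | push {0,1,2,4,5}
  [10] u=0 | in [-3,4] | out [-4,3] | prev ⊥ | push {}
  [11] u=1 | in [-4,4] | out [-4,4] | ==
  [12] u=2 | in [-4,4] | out [-4,4] | ==
  [13] u=4 | in [-4,4] | out [-4,4] | ==
  [14] u=5 | in [-4,4] | out [-2,4] | ==

Converged values:
  [0] [-4,3]
  [1] [-4,4]
  [2] [-4,4]
  [3] [-3,4]
  [4] [-4,4]
  [5] [-2,4]

14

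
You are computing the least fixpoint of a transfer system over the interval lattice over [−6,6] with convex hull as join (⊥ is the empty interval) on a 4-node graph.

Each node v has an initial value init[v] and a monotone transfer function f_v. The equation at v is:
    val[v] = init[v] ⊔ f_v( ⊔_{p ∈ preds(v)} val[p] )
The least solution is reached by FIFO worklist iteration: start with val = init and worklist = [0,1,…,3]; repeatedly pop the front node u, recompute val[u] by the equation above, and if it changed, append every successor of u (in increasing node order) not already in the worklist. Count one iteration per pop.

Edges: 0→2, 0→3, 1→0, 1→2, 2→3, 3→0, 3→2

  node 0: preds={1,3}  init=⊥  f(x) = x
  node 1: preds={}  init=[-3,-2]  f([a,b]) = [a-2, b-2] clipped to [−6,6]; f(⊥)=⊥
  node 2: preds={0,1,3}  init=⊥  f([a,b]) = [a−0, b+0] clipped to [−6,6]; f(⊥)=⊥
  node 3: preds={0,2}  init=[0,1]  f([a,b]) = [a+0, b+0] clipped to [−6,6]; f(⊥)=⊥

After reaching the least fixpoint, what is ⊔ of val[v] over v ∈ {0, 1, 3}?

[-3,1]

Worklist (6 pops):
  #1 pop 0: in=[-3,1] → [-3,1] (was ⊥); enqueue []
  #2 pop 1: in=⊥ → [-3,-2] (no change)
  #3 pop 2: in=[-3,1] → [-3,1] (was ⊥); enqueue []
  #4 pop 3: in=[-3,1] → [-3,1] (was [0,1]); enqueue [0,2]
  #5 pop 0: in=[-3,1] → [-3,1] (no change)
  #6 pop 2: in=[-3,1] → [-3,1] (no change)

Fixpoint:
  val[0] = [-3,1]
  val[1] = [-3,-2]
  val[2] = [-3,1]
  val[3] = [-3,1]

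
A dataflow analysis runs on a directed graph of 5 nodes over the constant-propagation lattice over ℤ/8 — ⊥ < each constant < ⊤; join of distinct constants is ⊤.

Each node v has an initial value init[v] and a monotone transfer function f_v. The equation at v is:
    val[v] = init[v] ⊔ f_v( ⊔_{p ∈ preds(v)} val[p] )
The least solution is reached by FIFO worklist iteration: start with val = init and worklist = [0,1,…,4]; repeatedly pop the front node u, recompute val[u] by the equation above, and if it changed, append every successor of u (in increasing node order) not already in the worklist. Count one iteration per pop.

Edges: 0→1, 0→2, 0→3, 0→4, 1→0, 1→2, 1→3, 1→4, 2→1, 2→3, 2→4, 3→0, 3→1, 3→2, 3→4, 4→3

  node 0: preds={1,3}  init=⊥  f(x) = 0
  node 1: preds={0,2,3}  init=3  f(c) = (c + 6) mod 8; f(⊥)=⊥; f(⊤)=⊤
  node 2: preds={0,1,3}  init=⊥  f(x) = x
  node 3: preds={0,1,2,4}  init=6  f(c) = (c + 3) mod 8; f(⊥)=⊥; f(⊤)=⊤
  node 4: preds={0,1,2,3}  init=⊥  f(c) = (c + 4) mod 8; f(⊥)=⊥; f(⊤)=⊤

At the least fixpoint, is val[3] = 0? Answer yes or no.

no

Iteration log — 9 steps:
  step 1. node 0  ⊔preds=⊤  new=0  old=⊥  +wl: 
  step 2. node 1  ⊔preds=⊤  new=⊤  old=3  +wl: 0
  step 3. node 2  ⊔preds=⊤  new=⊤  old=⊥  +wl: 1
  step 4. node 3  ⊔preds=⊤  new=⊤  old=6  +wl: 2
  step 5. node 4  ⊔preds=⊤  new=⊤  old=⊥  +wl: 3
  step 6. node 0  ⊔preds=⊤  new=0  stable
  step 7. node 1  ⊔preds=⊤  new=⊤  stable
  step 8. node 2  ⊔preds=⊤  new=⊤  stable
  step 9. node 3  ⊔preds=⊤  new=⊤  stable

Least fixpoint reached:
  node 0: 0
  node 1: ⊤
  node 2: ⊤
  node 3: ⊤
  node 4: ⊤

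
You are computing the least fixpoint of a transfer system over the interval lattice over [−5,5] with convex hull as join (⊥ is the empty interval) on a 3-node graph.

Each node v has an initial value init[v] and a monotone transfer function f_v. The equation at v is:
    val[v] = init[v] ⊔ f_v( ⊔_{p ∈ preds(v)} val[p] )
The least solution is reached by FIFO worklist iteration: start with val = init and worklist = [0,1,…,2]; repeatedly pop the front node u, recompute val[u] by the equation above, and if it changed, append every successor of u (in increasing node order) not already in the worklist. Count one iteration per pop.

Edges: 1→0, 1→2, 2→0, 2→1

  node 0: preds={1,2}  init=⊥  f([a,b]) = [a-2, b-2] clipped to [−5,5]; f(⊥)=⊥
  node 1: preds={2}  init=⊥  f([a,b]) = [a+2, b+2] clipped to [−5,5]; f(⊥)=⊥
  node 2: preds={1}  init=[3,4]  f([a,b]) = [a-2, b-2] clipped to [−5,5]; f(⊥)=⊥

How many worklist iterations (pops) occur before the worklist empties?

4

Trace (4 dequeues):
  [1] u=0 | in [3,4] | out [1,2] | prev ⊥ | push {}
  [2] u=1 | in [3,4] | out [5,5] | prev ⊥ | push {0}
  [3] u=2 | in [5,5] | out [3,4] | ==
  [4] u=0 | in [3,5] | out [1,3] | prev [1,2] | push {}

Converged values:
  [0] [1,3]
  [1] [5,5]
  [2] [3,4]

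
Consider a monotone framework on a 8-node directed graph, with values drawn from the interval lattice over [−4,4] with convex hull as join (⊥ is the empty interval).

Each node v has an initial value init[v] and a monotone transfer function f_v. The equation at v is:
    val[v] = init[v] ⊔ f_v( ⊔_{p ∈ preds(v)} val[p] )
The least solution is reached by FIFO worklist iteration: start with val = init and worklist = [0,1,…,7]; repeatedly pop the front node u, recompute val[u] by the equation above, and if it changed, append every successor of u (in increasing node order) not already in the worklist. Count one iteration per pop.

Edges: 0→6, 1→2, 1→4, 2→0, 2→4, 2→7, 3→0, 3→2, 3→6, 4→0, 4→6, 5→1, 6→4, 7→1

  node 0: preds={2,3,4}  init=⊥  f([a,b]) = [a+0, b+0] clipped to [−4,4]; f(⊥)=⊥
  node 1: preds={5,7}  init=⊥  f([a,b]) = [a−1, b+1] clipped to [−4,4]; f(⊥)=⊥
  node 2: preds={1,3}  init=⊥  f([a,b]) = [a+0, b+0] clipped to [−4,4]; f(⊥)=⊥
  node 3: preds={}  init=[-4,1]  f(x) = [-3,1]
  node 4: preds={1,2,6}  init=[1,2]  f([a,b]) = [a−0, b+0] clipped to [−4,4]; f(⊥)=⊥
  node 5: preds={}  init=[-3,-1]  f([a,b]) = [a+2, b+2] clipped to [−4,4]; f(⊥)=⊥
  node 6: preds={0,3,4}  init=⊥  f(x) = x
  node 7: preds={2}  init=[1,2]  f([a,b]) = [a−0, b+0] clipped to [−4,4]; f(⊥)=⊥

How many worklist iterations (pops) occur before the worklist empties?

Worklist (19 pops):
  #1 pop 0: in=[-4,2] → [-4,2] (was ⊥); enqueue []
  #2 pop 1: in=[-3,2] → [-4,3] (was ⊥); enqueue []
  #3 pop 2: in=[-4,3] → [-4,3] (was ⊥); enqueue [0]
  #4 pop 3: in=⊥ → [-4,1] (no change)
  #5 pop 4: in=[-4,3] → [-4,3] (was [1,2]); enqueue []
  #6 pop 5: in=⊥ → [-3,-1] (no change)
  #7 pop 6: in=[-4,3] → [-4,3] (was ⊥); enqueue [4]
  #8 pop 7: in=[-4,3] → [-4,3] (was [1,2]); enqueue [1]
  #9 pop 0: in=[-4,3] → [-4,3] (was [-4,2]); enqueue [6]
  #10 pop 4: in=[-4,3] → [-4,3] (no change)
  #11 pop 1: in=[-4,3] → [-4,4] (was [-4,3]); enqueue [2,4]
  #12 pop 6: in=[-4,3] → [-4,3] (no change)
  #13 pop 2: in=[-4,4] → [-4,4] (was [-4,3]); enqueue [0,7]
  #14 pop 4: in=[-4,4] → [-4,4] (was [-4,3]); enqueue [6]
  #15 pop 0: in=[-4,4] → [-4,4] (was [-4,3]); enqueue []
  #16 pop 7: in=[-4,4] → [-4,4] (was [-4,3]); enqueue [1]
  #17 pop 6: in=[-4,4] → [-4,4] (was [-4,3]); enqueue [4]
  #18 pop 1: in=[-4,4] → [-4,4] (no change)
  #19 pop 4: in=[-4,4] → [-4,4] (no change)

Fixpoint:
  val[0] = [-4,4]
  val[1] = [-4,4]
  val[2] = [-4,4]
  val[3] = [-4,1]
  val[4] = [-4,4]
  val[5] = [-3,-1]
  val[6] = [-4,4]
  val[7] = [-4,4]

19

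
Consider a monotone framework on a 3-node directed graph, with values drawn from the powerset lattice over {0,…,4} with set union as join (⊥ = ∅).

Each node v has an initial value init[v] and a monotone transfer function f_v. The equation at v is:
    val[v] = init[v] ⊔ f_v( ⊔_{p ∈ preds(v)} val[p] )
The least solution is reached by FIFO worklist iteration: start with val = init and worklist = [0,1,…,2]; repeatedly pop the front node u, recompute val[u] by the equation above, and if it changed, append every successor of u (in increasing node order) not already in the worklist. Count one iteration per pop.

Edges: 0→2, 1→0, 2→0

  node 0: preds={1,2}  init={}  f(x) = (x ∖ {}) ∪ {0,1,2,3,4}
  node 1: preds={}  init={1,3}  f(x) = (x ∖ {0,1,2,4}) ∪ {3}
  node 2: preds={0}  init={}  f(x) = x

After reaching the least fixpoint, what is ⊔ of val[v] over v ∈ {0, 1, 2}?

Iteration log — 4 steps:
  step 1. node 0  ⊔preds={1,3}  new={0,1,2,3,4}  old={}  +wl: 
  step 2. node 1  ⊔preds={}  new={1,3}  stable
  step 3. node 2  ⊔preds={0,1,2,3,4}  new={0,1,2,3,4}  old={}  +wl: 0
  step 4. node 0  ⊔preds={0,1,2,3,4}  new={0,1,2,3,4}  stable

Least fixpoint reached:
  node 0: {0,1,2,3,4}
  node 1: {1,3}
  node 2: {0,1,2,3,4}

{0,1,2,3,4}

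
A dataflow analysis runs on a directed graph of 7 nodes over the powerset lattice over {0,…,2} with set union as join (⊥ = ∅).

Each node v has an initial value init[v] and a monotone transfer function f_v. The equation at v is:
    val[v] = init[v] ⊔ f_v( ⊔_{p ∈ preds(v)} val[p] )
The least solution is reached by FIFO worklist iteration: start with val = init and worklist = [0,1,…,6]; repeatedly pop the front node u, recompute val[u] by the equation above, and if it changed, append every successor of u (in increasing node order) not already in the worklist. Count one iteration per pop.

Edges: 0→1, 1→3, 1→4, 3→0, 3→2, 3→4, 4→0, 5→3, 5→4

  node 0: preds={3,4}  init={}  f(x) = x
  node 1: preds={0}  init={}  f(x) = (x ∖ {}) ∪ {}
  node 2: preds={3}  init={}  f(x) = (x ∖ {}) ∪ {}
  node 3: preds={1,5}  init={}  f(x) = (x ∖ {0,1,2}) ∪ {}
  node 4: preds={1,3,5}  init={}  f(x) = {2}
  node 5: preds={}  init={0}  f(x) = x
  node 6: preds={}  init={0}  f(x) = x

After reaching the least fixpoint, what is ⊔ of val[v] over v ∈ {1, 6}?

Trace (11 dequeues):
  [1] u=0 | in {} | out {} | ==
  [2] u=1 | in {} | out {} | ==
  [3] u=2 | in {} | out {} | ==
  [4] u=3 | in {0} | out {} | ==
  [5] u=4 | in {0} | out {2} | prev {} | push {0}
  [6] u=5 | in {} | out {0} | ==
  [7] u=6 | in {} | out {0} | ==
  [8] u=0 | in {2} | out {2} | prev {} | push {1}
  [9] u=1 | in {2} | out {2} | prev {} | push {3,4}
  [10] u=3 | in {0,2} | out {} | ==
  [11] u=4 | in {0,2} | out {2} | ==

Converged values:
  [0] {2}
  [1] {2}
  [2] {}
  [3] {}
  [4] {2}
  [5] {0}
  [6] {0}

{0,2}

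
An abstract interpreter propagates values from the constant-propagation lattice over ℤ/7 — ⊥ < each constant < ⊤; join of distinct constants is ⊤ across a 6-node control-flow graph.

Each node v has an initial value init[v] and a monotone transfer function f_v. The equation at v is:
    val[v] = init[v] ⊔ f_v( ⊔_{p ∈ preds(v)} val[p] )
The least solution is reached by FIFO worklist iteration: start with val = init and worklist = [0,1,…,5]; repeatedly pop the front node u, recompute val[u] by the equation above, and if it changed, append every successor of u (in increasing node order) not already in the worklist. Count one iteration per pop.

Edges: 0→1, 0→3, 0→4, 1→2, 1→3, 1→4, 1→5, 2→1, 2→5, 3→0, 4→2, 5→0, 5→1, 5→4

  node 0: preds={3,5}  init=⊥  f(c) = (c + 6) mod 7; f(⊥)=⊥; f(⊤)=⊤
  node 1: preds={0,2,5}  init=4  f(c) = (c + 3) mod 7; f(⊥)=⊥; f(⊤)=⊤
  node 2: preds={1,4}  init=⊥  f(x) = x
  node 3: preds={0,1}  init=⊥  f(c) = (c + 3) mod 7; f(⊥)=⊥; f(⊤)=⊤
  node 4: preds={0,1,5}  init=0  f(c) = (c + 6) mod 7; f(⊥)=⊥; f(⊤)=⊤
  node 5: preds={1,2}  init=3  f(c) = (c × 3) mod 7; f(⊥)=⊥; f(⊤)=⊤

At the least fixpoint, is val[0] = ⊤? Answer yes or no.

yes

Iteration log — 12 steps:
  step 1. node 0  ⊔preds=3  new=2  old=⊥  +wl: 
  step 2. node 1  ⊔preds=⊤  new=⊤  old=4  +wl: 
  step 3. node 2  ⊔preds=⊤  new=⊤  old=⊥  +wl: 1
  step 4. node 3  ⊔preds=⊤  new=⊤  old=⊥  +wl: 0
  step 5. node 4  ⊔preds=⊤  new=⊤  old=0  +wl: 2
  step 6. node 5  ⊔preds=⊤  new=⊤  old=3  +wl: 4
  step 7. node 1  ⊔preds=⊤  new=⊤  stable
  step 8. node 0  ⊔preds=⊤  new=⊤  old=2  +wl: 1,3
  step 9. node 2  ⊔preds=⊤  new=⊤  stable
  step 10. node 4  ⊔preds=⊤  new=⊤  stable
  step 11. node 1  ⊔preds=⊤  new=⊤  stable
  step 12. node 3  ⊔preds=⊤  new=⊤  stable

Least fixpoint reached:
  node 0: ⊤
  node 1: ⊤
  node 2: ⊤
  node 3: ⊤
  node 4: ⊤
  node 5: ⊤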